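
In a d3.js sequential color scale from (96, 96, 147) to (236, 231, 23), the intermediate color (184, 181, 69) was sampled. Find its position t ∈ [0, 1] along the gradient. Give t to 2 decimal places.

Invert the lerp on the R channel (largest span, 140): t = (184 − 96) / (236 − 96) = 88/140 = 0.62857.
Check on G: (181 − 96)/(231 − 96) = 0.6296 ✓

0.63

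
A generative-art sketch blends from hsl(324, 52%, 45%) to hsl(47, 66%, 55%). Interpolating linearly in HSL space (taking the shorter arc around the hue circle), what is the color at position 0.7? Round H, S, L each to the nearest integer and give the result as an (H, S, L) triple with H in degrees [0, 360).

Hue: 47 − 324 = -277°, but |-277| > 180 so the shorter arc goes the other way: Δh = -277 + 360 = 83°.
H = 324 + 0.7 × (83) = 382.1 → 382 → 382 mod 360 = 22°
S = 52 + 0.7 × (66 − 52) = 61.8 → 62%
L = 45 + 0.7 × (55 − 45) = 52 → 52%

(22, 62, 52)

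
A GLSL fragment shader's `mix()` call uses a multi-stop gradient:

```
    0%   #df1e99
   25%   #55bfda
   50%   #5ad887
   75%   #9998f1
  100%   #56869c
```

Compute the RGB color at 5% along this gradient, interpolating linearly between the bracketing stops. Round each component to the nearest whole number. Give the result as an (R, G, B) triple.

5% lies between the 0% and 25% stops, so the local fraction is t = (5 − 0)/(25 − 0) = 5/25 ≈ 0.2.
#df1e99 → (223, 30, 153); #55bfda → (85, 191, 218).
R = 223 + 0.2 × (85 − 223) = 195.4 → 195
G = 30 + 0.2 × (191 − 30) = 62.2 → 62
B = 153 + 0.2 × (218 − 153) = 166 → 166

(195, 62, 166)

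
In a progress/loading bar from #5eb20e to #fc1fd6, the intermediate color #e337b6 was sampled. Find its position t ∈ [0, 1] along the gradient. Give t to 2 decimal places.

0.84

Invert the lerp on the B channel (largest span, 200): t = (182 − 14) / (214 − 14) = 168/200 = 0.84.
Check on R: (227 − 94)/(252 − 94) = 0.8418 ✓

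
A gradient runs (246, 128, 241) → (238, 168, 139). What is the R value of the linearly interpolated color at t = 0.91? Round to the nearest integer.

R = 246 + 0.91 × (238 − 246) = 238.72 → 239

239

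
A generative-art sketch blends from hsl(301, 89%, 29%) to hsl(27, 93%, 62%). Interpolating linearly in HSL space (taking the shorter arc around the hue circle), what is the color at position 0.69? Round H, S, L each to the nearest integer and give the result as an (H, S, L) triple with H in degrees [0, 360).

Hue: 27 − 301 = -274°, but |-274| > 180 so the shorter arc goes the other way: Δh = -274 + 360 = 86°.
H = 301 + 0.69 × (86) = 360.34 → 360 → 360 mod 360 = 0°
S = 89 + 0.69 × (93 − 89) = 91.76 → 92%
L = 29 + 0.69 × (62 − 29) = 51.77 → 52%

(0, 92, 52)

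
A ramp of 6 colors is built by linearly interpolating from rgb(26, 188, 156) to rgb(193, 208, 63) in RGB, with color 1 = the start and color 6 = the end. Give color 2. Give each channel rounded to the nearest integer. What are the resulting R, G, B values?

(59, 192, 137)

With 6 swatches and endpoints inclusive, swatch 2 sits at t = (2 − 1)/(6 − 1) = 1/5 ≈ 0.2.
R = 26 + 0.2 × (193 − 26) = 59.4 → 59
G = 188 + 0.2 × (208 − 188) = 192 → 192
B = 156 + 0.2 × (63 − 156) = 137.4 → 137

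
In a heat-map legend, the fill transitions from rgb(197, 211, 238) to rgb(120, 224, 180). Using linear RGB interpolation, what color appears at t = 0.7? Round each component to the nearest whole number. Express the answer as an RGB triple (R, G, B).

R = 197 + 0.7 × (120 − 197) = 197 + 0.7 × -77 = 143.1 → 143
G = 211 + 0.7 × (224 − 211) = 211 + 0.7 × 13 = 220.1 → 220
B = 238 + 0.7 × (180 − 238) = 238 + 0.7 × -58 = 197.4 → 197
So the blended color is (143, 220, 197), about #8fdcc5.

(143, 220, 197)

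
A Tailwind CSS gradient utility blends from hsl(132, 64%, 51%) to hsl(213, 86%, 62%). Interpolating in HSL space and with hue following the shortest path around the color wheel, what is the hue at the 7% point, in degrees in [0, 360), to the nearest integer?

138

Hue arc: Δh = 213 − 132 = 81° (|Δh| ≤ 180, already the shorter path).
H = 132 + 0.07 × (81) = 137.67 → 138°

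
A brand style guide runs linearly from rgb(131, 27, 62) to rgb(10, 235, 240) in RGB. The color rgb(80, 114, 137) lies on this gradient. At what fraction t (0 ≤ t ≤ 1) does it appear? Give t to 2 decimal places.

0.42

Invert the lerp on the G channel (largest span, 208): t = (114 − 27) / (235 − 27) = 87/208 = 0.41827.
Check on R: (80 − 131)/(10 − 131) = 0.4215 ✓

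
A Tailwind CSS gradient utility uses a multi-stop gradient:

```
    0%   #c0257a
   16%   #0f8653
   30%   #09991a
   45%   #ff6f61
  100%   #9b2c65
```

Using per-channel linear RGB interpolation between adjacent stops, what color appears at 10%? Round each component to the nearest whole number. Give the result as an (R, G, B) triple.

10% lies between the 0% and 16% stops, so the local fraction is t = (10 − 0)/(16 − 0) = 10/16 ≈ 0.625.
#c0257a → (192, 37, 122); #0f8653 → (15, 134, 83).
R = 192 + 0.625 × (15 − 192) = 81.375 → 81
G = 37 + 0.625 × (134 − 37) = 97.625 → 98
B = 122 + 0.625 × (83 − 122) = 97.625 → 98

(81, 98, 98)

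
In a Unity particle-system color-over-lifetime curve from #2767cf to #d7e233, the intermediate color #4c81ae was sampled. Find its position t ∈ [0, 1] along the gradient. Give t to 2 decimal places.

Invert the lerp on the R channel (largest span, 176): t = (76 − 39) / (215 − 39) = 37/176 = 0.21023.
Check on G: (129 − 103)/(226 − 103) = 0.2114 ✓

0.21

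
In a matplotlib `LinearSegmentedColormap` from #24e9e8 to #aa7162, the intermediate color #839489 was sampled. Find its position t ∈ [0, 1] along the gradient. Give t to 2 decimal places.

0.71

Invert the lerp on the R channel (largest span, 134): t = (131 − 36) / (170 − 36) = 95/134 = 0.70896.
Check on G: (148 − 233)/(113 − 233) = 0.7083 ✓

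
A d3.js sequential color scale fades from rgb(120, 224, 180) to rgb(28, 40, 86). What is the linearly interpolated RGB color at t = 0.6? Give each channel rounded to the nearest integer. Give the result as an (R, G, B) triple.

(65, 114, 124)

R = 120 + 0.6 × (28 − 120) = 120 + 0.6 × -92 = 64.8 → 65
G = 224 + 0.6 × (40 − 224) = 224 + 0.6 × -184 = 113.6 → 114
B = 180 + 0.6 × (86 − 180) = 180 + 0.6 × -94 = 123.6 → 124
So the blended color is (65, 114, 124), about #41727c.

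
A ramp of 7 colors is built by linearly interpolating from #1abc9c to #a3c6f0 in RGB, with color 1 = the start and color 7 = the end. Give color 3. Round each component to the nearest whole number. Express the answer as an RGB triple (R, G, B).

With 7 swatches and endpoints inclusive, swatch 3 sits at t = (3 − 1)/(7 − 1) = 2/6 ≈ 0.3333.
#1abc9c → (26, 188, 156); #a3c6f0 → (163, 198, 240).
R = 26 + 0.3333 × (163 − 26) = 71.662 → 72
G = 188 + 0.3333 × (198 − 188) = 191.333 → 191
B = 156 + 0.3333 × (240 − 156) = 183.997 → 184

(72, 191, 184)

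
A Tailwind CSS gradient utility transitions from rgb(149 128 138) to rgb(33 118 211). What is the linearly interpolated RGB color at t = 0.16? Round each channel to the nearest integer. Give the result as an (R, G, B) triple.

R = 149 + 0.16 × (33 − 149) = 149 + 0.16 × -116 = 130.44 → 130
G = 128 + 0.16 × (118 − 128) = 128 + 0.16 × -10 = 126.4 → 126
B = 138 + 0.16 × (211 − 138) = 138 + 0.16 × 73 = 149.68 → 150

(130, 126, 150)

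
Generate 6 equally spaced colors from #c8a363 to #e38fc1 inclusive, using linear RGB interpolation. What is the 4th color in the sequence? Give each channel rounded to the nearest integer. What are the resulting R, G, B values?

With 6 swatches and endpoints inclusive, swatch 4 sits at t = (4 − 1)/(6 − 1) = 3/5 ≈ 0.6.
#c8a363 → (200, 163, 99); #e38fc1 → (227, 143, 193).
R = 200 + 0.6 × (227 − 200) = 216.2 → 216
G = 163 + 0.6 × (143 − 163) = 151 → 151
B = 99 + 0.6 × (193 − 99) = 155.4 → 155

(216, 151, 155)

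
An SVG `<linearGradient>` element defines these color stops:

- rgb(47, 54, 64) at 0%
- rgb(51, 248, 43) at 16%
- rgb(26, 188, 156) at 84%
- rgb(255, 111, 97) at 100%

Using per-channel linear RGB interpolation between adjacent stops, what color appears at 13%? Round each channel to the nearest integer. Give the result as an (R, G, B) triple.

(50, 212, 47)

13% lies between the 0% and 16% stops, so the local fraction is t = (13 − 0)/(16 − 0) = 13/16 ≈ 0.8125.
R = 47 + 0.8125 × (51 − 47) = 50.25 → 50
G = 54 + 0.8125 × (248 − 54) = 211.625 → 212
B = 64 + 0.8125 × (43 − 64) = 46.938 → 47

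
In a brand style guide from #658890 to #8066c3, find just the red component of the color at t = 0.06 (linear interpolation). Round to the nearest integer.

R₁ = 101 (from #658890), R₂ = 128 (from #8066c3).
R = 101 + 0.06 × (128 − 101) = 102.62 → 103

103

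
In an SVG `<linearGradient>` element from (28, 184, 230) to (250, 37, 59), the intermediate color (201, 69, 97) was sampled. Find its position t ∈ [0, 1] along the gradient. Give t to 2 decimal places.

0.78

Invert the lerp on the R channel (largest span, 222): t = (201 − 28) / (250 − 28) = 173/222 = 0.77928.
Check on G: (69 − 184)/(37 − 184) = 0.7823 ✓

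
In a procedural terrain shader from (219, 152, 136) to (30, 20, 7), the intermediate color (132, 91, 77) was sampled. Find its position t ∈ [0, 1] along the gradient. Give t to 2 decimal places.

Invert the lerp on the R channel (largest span, 189): t = (132 − 219) / (30 − 219) = -87/-189 = 0.46032.
Check on G: (91 − 152)/(20 − 152) = 0.4621 ✓

0.46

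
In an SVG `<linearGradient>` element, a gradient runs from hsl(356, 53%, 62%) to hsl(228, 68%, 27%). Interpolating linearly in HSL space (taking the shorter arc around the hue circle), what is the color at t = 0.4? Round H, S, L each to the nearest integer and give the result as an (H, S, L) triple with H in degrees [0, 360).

(305, 59, 48)

Hue arc: Δh = 228 − 356 = -128° (|Δh| ≤ 180, already the shorter path).
H = 356 + 0.4 × (-128) = 304.8 → 305°
S = 53 + 0.4 × (68 − 53) = 59 → 59%
L = 62 + 0.4 × (27 − 62) = 48 → 48%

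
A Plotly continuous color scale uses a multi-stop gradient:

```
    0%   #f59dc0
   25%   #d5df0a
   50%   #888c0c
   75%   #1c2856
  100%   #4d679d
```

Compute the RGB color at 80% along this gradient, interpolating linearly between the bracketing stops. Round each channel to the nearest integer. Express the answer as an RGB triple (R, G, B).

(38, 53, 100)

80% lies between the 75% and 100% stops, so the local fraction is t = (80 − 75)/(100 − 75) = 5/25 ≈ 0.2.
#1c2856 → (28, 40, 86); #4d679d → (77, 103, 157).
R = 28 + 0.2 × (77 − 28) = 37.8 → 38
G = 40 + 0.2 × (103 − 40) = 52.6 → 53
B = 86 + 0.2 × (157 − 86) = 100.2 → 100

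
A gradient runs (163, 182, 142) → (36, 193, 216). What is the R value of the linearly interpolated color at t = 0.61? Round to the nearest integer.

R = 163 + 0.61 × (36 − 163) = 85.53 → 86

86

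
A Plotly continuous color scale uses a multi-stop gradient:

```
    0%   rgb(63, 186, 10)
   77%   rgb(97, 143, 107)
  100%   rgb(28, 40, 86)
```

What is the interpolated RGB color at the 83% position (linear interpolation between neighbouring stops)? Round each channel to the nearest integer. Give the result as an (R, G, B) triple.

83% lies between the 77% and 100% stops, so the local fraction is t = (83 − 77)/(100 − 77) = 6/23 ≈ 0.2609.
R = 97 + 0.2609 × (28 − 97) = 78.998 → 79
G = 143 + 0.2609 × (40 − 143) = 116.127 → 116
B = 107 + 0.2609 × (86 − 107) = 101.521 → 102

(79, 116, 102)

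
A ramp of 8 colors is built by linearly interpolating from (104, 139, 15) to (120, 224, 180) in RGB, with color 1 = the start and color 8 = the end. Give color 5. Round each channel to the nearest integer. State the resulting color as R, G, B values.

With 8 swatches and endpoints inclusive, swatch 5 sits at t = (5 − 1)/(8 − 1) = 4/7 ≈ 0.5714.
R = 104 + 0.5714 × (120 − 104) = 113.142 → 113
G = 139 + 0.5714 × (224 − 139) = 187.569 → 188
B = 15 + 0.5714 × (180 − 15) = 109.281 → 109

(113, 188, 109)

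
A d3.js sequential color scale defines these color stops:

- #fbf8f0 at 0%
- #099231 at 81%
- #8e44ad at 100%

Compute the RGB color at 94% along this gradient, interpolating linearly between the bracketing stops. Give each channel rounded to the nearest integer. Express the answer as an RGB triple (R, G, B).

(100, 93, 134)

94% lies between the 81% and 100% stops, so the local fraction is t = (94 − 81)/(100 − 81) = 13/19 ≈ 0.6842.
#099231 → (9, 146, 49); #8e44ad → (142, 68, 173).
R = 9 + 0.6842 × (142 − 9) = 99.999 → 100
G = 146 + 0.6842 × (68 − 146) = 92.632 → 93
B = 49 + 0.6842 × (173 − 49) = 133.841 → 134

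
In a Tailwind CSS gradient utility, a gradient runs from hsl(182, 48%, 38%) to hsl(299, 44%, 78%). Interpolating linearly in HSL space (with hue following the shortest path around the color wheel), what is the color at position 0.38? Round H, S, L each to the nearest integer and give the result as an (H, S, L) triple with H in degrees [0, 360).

(226, 46, 53)

Hue arc: Δh = 299 − 182 = 117° (|Δh| ≤ 180, already the shorter path).
H = 182 + 0.38 × (117) = 226.46 → 226°
S = 48 + 0.38 × (44 − 48) = 46.48 → 46%
L = 38 + 0.38 × (78 − 38) = 53.2 → 53%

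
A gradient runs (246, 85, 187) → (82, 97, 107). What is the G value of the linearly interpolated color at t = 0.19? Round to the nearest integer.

G = 85 + 0.19 × (97 − 85) = 87.28 → 87

87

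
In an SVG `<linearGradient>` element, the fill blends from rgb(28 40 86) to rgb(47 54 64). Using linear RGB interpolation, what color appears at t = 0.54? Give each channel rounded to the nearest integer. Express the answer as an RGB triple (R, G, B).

R = 28 + 0.54 × (47 − 28) = 28 + 0.54 × 19 = 38.26 → 38
G = 40 + 0.54 × (54 − 40) = 40 + 0.54 × 14 = 47.56 → 48
B = 86 + 0.54 × (64 − 86) = 86 + 0.54 × -22 = 74.12 → 74

(38, 48, 74)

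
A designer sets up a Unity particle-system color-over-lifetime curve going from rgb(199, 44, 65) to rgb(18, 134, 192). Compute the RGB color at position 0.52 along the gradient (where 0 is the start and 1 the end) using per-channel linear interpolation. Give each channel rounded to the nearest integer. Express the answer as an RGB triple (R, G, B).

R = 199 + 0.52 × (18 − 199) = 199 + 0.52 × -181 = 104.88 → 105
G = 44 + 0.52 × (134 − 44) = 44 + 0.52 × 90 = 90.8 → 91
B = 65 + 0.52 × (192 − 65) = 65 + 0.52 × 127 = 131.04 → 131

(105, 91, 131)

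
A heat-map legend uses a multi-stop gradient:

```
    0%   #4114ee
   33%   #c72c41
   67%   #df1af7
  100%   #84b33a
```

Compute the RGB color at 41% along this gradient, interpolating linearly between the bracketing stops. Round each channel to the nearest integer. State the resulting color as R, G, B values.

41% lies between the 33% and 67% stops, so the local fraction is t = (41 − 33)/(67 − 33) = 8/34 ≈ 0.2353.
#c72c41 → (199, 44, 65); #df1af7 → (223, 26, 247).
R = 199 + 0.2353 × (223 − 199) = 204.647 → 205
G = 44 + 0.2353 × (26 − 44) = 39.765 → 40
B = 65 + 0.2353 × (247 − 65) = 107.825 → 108

(205, 40, 108)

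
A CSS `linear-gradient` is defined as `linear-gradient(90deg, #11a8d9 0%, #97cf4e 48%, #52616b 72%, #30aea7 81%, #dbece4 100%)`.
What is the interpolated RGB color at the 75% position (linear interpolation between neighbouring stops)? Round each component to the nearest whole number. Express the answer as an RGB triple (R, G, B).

(71, 123, 127)

75% lies between the 72% and 81% stops, so the local fraction is t = (75 − 72)/(81 − 72) = 3/9 ≈ 0.3333.
#52616b → (82, 97, 107); #30aea7 → (48, 174, 167).
R = 82 + 0.3333 × (48 − 82) = 70.668 → 71
G = 97 + 0.3333 × (174 − 97) = 122.664 → 123
B = 107 + 0.3333 × (167 − 107) = 126.998 → 127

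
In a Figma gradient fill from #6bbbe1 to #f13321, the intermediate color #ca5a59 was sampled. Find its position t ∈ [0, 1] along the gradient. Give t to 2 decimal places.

0.71

Invert the lerp on the B channel (largest span, 192): t = (89 − 225) / (33 − 225) = -136/-192 = 0.70833.
Check on R: (202 − 107)/(241 − 107) = 0.709 ✓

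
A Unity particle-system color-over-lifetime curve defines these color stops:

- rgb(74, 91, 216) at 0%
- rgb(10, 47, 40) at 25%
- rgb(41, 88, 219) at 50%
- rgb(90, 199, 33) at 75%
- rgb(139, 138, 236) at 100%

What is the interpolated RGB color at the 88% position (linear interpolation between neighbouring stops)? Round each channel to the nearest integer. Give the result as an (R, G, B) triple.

88% lies between the 75% and 100% stops, so the local fraction is t = (88 − 75)/(100 − 75) = 13/25 ≈ 0.52.
R = 90 + 0.52 × (139 − 90) = 115.48 → 115
G = 199 + 0.52 × (138 − 199) = 167.28 → 167
B = 33 + 0.52 × (236 − 33) = 138.56 → 139

(115, 167, 139)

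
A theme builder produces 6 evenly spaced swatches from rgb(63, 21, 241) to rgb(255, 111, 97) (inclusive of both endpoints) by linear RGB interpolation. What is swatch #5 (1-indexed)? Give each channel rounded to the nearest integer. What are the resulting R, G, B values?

(217, 93, 126)

With 6 swatches and endpoints inclusive, swatch 5 sits at t = (5 − 1)/(6 − 1) = 4/5 ≈ 0.8.
R = 63 + 0.8 × (255 − 63) = 216.6 → 217
G = 21 + 0.8 × (111 − 21) = 93 → 93
B = 241 + 0.8 × (97 − 241) = 125.8 → 126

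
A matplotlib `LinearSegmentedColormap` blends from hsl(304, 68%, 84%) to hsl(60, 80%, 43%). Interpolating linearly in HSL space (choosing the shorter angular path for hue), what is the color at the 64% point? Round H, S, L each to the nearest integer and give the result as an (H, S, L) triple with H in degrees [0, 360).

Hue: 60 − 304 = -244°, but |-244| > 180 so the shorter arc goes the other way: Δh = -244 + 360 = 116°.
H = 304 + 0.64 × (116) = 378.24 → 378 → 378 mod 360 = 18°
S = 68 + 0.64 × (80 − 68) = 75.68 → 76%
L = 84 + 0.64 × (43 − 84) = 57.76 → 58%

(18, 76, 58)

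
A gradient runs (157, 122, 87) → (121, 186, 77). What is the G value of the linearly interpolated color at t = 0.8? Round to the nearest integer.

173

G = 122 + 0.8 × (186 − 122) = 173.2 → 173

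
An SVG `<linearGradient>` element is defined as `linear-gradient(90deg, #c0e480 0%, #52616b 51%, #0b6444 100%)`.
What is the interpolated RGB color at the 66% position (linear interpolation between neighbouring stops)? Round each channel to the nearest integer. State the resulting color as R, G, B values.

66% lies between the 51% and 100% stops, so the local fraction is t = (66 − 51)/(100 − 51) = 15/49 ≈ 0.3061.
#52616b → (82, 97, 107); #0b6444 → (11, 100, 68).
R = 82 + 0.3061 × (11 − 82) = 60.267 → 60
G = 97 + 0.3061 × (100 − 97) = 97.918 → 98
B = 107 + 0.3061 × (68 − 107) = 95.062 → 95

(60, 98, 95)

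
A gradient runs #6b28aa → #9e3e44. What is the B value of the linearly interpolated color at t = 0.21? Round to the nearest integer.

B₁ = 170 (from #6b28aa), B₂ = 68 (from #9e3e44).
B = 170 + 0.21 × (68 − 170) = 148.58 → 149

149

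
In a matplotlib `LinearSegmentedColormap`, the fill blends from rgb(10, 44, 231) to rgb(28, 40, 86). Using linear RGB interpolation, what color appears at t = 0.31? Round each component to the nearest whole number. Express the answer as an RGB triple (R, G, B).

(16, 43, 186)

R = 10 + 0.31 × (28 − 10) = 10 + 0.31 × 18 = 15.58 → 16
G = 44 + 0.31 × (40 − 44) = 44 + 0.31 × -4 = 42.76 → 43
B = 231 + 0.31 × (86 − 231) = 231 + 0.31 × -145 = 186.05 → 186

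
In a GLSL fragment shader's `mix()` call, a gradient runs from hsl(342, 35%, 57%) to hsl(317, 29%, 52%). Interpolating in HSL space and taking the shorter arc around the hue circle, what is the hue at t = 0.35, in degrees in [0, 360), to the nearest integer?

Hue arc: Δh = 317 − 342 = -25° (|Δh| ≤ 180, already the shorter path).
H = 342 + 0.35 × (-25) = 333.25 → 333°

333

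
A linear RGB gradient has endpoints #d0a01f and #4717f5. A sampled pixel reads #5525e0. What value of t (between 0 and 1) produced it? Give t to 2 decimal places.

0.90

Invert the lerp on the B channel (largest span, 214): t = (224 − 31) / (245 − 31) = 193/214 = 0.90187.
Check on R: (85 − 208)/(71 − 208) = 0.8978 ✓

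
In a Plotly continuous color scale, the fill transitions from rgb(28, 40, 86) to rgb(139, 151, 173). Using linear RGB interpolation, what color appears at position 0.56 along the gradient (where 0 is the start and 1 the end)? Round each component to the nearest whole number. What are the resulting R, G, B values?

R = 28 + 0.56 × (139 − 28) = 28 + 0.56 × 111 = 90.16 → 90
G = 40 + 0.56 × (151 − 40) = 40 + 0.56 × 111 = 102.16 → 102
B = 86 + 0.56 × (173 − 86) = 86 + 0.56 × 87 = 134.72 → 135

(90, 102, 135)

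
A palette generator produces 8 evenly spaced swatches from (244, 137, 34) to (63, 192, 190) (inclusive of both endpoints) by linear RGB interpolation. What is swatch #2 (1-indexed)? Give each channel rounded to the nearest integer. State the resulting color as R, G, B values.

(218, 145, 56)

With 8 swatches and endpoints inclusive, swatch 2 sits at t = (2 − 1)/(8 − 1) = 1/7 ≈ 0.1429.
R = 244 + 0.1429 × (63 − 244) = 218.135 → 218
G = 137 + 0.1429 × (192 − 137) = 144.859 → 145
B = 34 + 0.1429 × (190 − 34) = 56.292 → 56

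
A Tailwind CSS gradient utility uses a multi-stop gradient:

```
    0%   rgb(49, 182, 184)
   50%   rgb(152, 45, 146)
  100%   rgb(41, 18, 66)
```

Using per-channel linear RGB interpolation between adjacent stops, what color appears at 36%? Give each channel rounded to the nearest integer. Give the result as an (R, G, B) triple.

(123, 83, 157)

36% lies between the 0% and 50% stops, so the local fraction is t = (36 − 0)/(50 − 0) = 36/50 ≈ 0.72.
R = 49 + 0.72 × (152 − 49) = 123.16 → 123
G = 182 + 0.72 × (45 − 182) = 83.36 → 83
B = 184 + 0.72 × (146 − 184) = 156.64 → 157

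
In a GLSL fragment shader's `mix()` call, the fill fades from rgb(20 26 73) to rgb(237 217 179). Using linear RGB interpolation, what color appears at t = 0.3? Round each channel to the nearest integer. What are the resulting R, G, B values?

(85, 83, 105)

R = 20 + 0.3 × (237 − 20) = 20 + 0.3 × 217 = 85.1 → 85
G = 26 + 0.3 × (217 − 26) = 26 + 0.3 × 191 = 83.3 → 83
B = 73 + 0.3 × (179 − 73) = 73 + 0.3 × 106 = 104.8 → 105
So the blended color is (85, 83, 105), about #555369.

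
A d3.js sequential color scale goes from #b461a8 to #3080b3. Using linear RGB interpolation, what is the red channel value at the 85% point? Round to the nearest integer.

68

R₁ = 180 (from #b461a8), R₂ = 48 (from #3080b3).
R = 180 + 0.85 × (48 − 180) = 67.8 → 68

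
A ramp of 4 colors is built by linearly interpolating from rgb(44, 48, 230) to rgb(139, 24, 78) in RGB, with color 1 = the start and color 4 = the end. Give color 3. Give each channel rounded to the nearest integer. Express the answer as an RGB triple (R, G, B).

With 4 swatches and endpoints inclusive, swatch 3 sits at t = (3 − 1)/(4 − 1) = 2/3 ≈ 0.6667.
R = 44 + 0.6667 × (139 − 44) = 107.337 → 107
G = 48 + 0.6667 × (24 − 48) = 31.999 → 32
B = 230 + 0.6667 × (78 − 230) = 128.662 → 129

(107, 32, 129)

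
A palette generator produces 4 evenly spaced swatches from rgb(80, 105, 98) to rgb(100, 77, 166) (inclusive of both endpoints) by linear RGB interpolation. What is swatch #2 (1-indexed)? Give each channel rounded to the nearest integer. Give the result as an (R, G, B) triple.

With 4 swatches and endpoints inclusive, swatch 2 sits at t = (2 − 1)/(4 − 1) = 1/3 ≈ 0.3333.
R = 80 + 0.3333 × (100 − 80) = 86.666 → 87
G = 105 + 0.3333 × (77 − 105) = 95.668 → 96
B = 98 + 0.3333 × (166 − 98) = 120.664 → 121

(87, 96, 121)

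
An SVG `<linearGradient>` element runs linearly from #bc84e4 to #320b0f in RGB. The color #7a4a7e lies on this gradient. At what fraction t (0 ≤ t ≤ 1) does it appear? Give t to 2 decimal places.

0.48

Invert the lerp on the B channel (largest span, 213): t = (126 − 228) / (15 − 228) = -102/-213 = 0.47887.
Check on R: (122 − 188)/(50 − 188) = 0.4783 ✓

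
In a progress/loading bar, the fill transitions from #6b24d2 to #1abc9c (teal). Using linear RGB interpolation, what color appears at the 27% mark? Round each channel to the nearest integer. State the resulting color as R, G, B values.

(85, 77, 195)

#6b24d2 → (107, 36, 210); #1abc9c → (26, 188, 156).
27% corresponds to t = 0.27.
R = 107 + 0.27 × (26 − 107) = 107 + 0.27 × -81 = 85.13 → 85
G = 36 + 0.27 × (188 − 36) = 36 + 0.27 × 152 = 77.04 → 77
B = 210 + 0.27 × (156 − 210) = 210 + 0.27 × -54 = 195.42 → 195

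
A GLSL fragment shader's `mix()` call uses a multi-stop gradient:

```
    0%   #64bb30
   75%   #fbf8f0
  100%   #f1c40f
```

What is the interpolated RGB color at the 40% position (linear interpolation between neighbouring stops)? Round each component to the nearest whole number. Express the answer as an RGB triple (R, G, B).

(181, 220, 150)

40% lies between the 0% and 75% stops, so the local fraction is t = (40 − 0)/(75 − 0) = 40/75 ≈ 0.5333.
#64bb30 → (100, 187, 48); #fbf8f0 → (251, 248, 240).
R = 100 + 0.5333 × (251 − 100) = 180.528 → 181
G = 187 + 0.5333 × (248 − 187) = 219.531 → 220
B = 48 + 0.5333 × (240 − 48) = 150.394 → 150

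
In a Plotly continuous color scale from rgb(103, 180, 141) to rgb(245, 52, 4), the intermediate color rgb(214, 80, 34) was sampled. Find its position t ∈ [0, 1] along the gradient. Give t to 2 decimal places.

0.78

Invert the lerp on the R channel (largest span, 142): t = (214 − 103) / (245 − 103) = 111/142 = 0.78169.
Check on G: (80 − 180)/(52 − 180) = 0.7812 ✓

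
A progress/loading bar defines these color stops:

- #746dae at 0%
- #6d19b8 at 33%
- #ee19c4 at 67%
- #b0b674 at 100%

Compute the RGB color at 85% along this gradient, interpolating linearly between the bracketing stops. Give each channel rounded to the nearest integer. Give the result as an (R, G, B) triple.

85% lies between the 67% and 100% stops, so the local fraction is t = (85 − 67)/(100 − 67) = 18/33 ≈ 0.5455.
#ee19c4 → (238, 25, 196); #b0b674 → (176, 182, 116).
R = 238 + 0.5455 × (176 − 238) = 204.179 → 204
G = 25 + 0.5455 × (182 − 25) = 110.644 → 111
B = 196 + 0.5455 × (116 − 196) = 152.36 → 152

(204, 111, 152)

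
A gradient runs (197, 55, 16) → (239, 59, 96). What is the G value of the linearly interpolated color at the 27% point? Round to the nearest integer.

56

G = 55 + 0.27 × (59 − 55) = 56.08 → 56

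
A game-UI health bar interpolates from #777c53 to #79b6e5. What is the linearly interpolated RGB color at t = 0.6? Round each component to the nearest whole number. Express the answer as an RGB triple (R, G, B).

(120, 159, 171)

#777c53 → (119, 124, 83); #79b6e5 → (121, 182, 229).
R = 119 + 0.6 × (121 − 119) = 119 + 0.6 × 2 = 120.2 → 120
G = 124 + 0.6 × (182 − 124) = 124 + 0.6 × 58 = 158.8 → 159
B = 83 + 0.6 × (229 − 83) = 83 + 0.6 × 146 = 170.6 → 171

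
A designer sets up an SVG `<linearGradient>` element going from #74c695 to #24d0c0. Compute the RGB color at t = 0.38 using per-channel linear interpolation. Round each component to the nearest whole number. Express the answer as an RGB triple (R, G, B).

(86, 202, 165)

#74c695 → (116, 198, 149); #24d0c0 → (36, 208, 192).
R = 116 + 0.38 × (36 − 116) = 116 + 0.38 × -80 = 85.6 → 86
G = 198 + 0.38 × (208 − 198) = 198 + 0.38 × 10 = 201.8 → 202
B = 149 + 0.38 × (192 − 149) = 149 + 0.38 × 43 = 165.34 → 165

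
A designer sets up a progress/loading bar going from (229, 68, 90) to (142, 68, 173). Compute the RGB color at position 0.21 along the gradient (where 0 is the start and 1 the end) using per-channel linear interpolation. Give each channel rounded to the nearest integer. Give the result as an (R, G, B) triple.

R = 229 + 0.21 × (142 − 229) = 229 + 0.21 × -87 = 210.73 → 211
G = 68 + 0.21 × (68 − 68) = 68 + 0.21 × 0 = 68 → 68
B = 90 + 0.21 × (173 − 90) = 90 + 0.21 × 83 = 107.43 → 107
So the blended color is (211, 68, 107), about #d3446b.

(211, 68, 107)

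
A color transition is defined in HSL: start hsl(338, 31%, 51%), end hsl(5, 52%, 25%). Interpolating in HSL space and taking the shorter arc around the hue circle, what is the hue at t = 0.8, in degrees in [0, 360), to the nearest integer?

0

Hue: 5 − 338 = -333°, but |-333| > 180 so the shorter arc goes the other way: Δh = -333 + 360 = 27°.
H = 338 + 0.8 × (27) = 359.6 → 360 → 360 mod 360 = 0°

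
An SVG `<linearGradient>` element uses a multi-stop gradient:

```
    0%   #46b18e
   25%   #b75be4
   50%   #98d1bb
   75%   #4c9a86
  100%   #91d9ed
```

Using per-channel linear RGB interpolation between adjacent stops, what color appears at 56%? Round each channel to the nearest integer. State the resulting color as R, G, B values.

(134, 196, 174)

56% lies between the 50% and 75% stops, so the local fraction is t = (56 − 50)/(75 − 50) = 6/25 ≈ 0.24.
#98d1bb → (152, 209, 187); #4c9a86 → (76, 154, 134).
R = 152 + 0.24 × (76 − 152) = 133.76 → 134
G = 209 + 0.24 × (154 − 209) = 195.8 → 196
B = 187 + 0.24 × (134 − 187) = 174.28 → 174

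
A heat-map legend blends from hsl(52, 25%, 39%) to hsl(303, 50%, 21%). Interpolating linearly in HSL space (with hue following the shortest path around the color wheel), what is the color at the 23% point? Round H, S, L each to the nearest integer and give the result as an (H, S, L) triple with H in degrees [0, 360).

Hue: 303 − 52 = 251°, but |251| > 180 so the shorter arc goes the other way: Δh = 251 − 360 = -109°.
H = 52 + 0.23 × (-109) = 26.93 → 27°
S = 25 + 0.23 × (50 − 25) = 30.75 → 31%
L = 39 + 0.23 × (21 − 39) = 34.86 → 35%

(27, 31, 35)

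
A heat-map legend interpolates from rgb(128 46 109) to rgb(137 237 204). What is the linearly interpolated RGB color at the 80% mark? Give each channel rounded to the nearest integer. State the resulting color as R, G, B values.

(135, 199, 185)

80% corresponds to t = 0.8.
R = 128 + 0.8 × (137 − 128) = 128 + 0.8 × 9 = 135.2 → 135
G = 46 + 0.8 × (237 − 46) = 46 + 0.8 × 191 = 198.8 → 199
B = 109 + 0.8 × (204 − 109) = 109 + 0.8 × 95 = 185 → 185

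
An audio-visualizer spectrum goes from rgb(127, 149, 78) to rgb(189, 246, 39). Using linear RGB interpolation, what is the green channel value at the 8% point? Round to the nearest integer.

157

G = 149 + 0.08 × (246 − 149) = 156.76 → 157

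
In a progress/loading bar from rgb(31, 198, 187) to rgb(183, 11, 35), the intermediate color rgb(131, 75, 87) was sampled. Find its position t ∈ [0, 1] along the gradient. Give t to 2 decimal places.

0.66

Invert the lerp on the G channel (largest span, 187): t = (75 − 198) / (11 − 198) = -123/-187 = 0.65775.
Check on R: (131 − 31)/(183 − 31) = 0.6579 ✓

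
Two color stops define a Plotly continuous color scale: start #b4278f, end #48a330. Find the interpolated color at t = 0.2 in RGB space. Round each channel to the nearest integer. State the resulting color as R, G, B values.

(158, 64, 124)

#b4278f → (180, 39, 143); #48a330 → (72, 163, 48).
R = 180 + 0.2 × (72 − 180) = 180 + 0.2 × -108 = 158.4 → 158
G = 39 + 0.2 × (163 − 39) = 39 + 0.2 × 124 = 63.8 → 64
B = 143 + 0.2 × (48 − 143) = 143 + 0.2 × -95 = 124 → 124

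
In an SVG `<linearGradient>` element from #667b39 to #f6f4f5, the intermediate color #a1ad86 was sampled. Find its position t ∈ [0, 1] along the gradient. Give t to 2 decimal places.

Invert the lerp on the B channel (largest span, 188): t = (134 − 57) / (245 − 57) = 77/188 = 0.40957.
Check on R: (161 − 102)/(246 − 102) = 0.4097 ✓

0.41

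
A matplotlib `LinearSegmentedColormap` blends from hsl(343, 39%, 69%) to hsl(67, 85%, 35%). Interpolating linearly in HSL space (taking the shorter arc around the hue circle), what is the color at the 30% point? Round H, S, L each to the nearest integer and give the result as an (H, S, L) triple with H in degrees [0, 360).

Hue: 67 − 343 = -276°, but |-276| > 180 so the shorter arc goes the other way: Δh = -276 + 360 = 84°.
H = 343 + 0.3 × (84) = 368.2 → 368 → 368 mod 360 = 8°
S = 39 + 0.3 × (85 − 39) = 52.8 → 53%
L = 69 + 0.3 × (35 − 69) = 58.8 → 59%

(8, 53, 59)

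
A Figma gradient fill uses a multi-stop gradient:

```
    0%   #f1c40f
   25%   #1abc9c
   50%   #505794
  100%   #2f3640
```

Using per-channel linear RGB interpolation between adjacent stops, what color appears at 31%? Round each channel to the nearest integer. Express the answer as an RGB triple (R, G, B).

31% lies between the 25% and 50% stops, so the local fraction is t = (31 − 25)/(50 − 25) = 6/25 ≈ 0.24.
#1abc9c → (26, 188, 156); #505794 → (80, 87, 148).
R = 26 + 0.24 × (80 − 26) = 38.96 → 39
G = 188 + 0.24 × (87 − 188) = 163.76 → 164
B = 156 + 0.24 × (148 − 156) = 154.08 → 154

(39, 164, 154)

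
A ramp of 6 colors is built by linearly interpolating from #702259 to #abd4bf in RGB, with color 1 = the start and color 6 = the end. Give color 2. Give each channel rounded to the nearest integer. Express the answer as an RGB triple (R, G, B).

With 6 swatches and endpoints inclusive, swatch 2 sits at t = (2 − 1)/(6 − 1) = 1/5 ≈ 0.2.
#702259 → (112, 34, 89); #abd4bf → (171, 212, 191).
R = 112 + 0.2 × (171 − 112) = 123.8 → 124
G = 34 + 0.2 × (212 − 34) = 69.6 → 70
B = 89 + 0.2 × (191 − 89) = 109.4 → 109

(124, 70, 109)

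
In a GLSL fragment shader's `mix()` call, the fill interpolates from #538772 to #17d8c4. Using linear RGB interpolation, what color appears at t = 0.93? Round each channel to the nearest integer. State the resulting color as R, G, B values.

#538772 → (83, 135, 114); #17d8c4 → (23, 216, 196).
R = 83 + 0.93 × (23 − 83) = 83 + 0.93 × -60 = 27.2 → 27
G = 135 + 0.93 × (216 − 135) = 135 + 0.93 × 81 = 210.33 → 210
B = 114 + 0.93 × (196 − 114) = 114 + 0.93 × 82 = 190.26 → 190
So the blended color is (27, 210, 190), about #1bd2be.

(27, 210, 190)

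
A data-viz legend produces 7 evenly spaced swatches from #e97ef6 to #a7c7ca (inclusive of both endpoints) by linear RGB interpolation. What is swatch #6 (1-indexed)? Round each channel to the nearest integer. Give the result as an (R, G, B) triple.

With 7 swatches and endpoints inclusive, swatch 6 sits at t = (6 − 1)/(7 − 1) = 5/6 ≈ 0.8333.
#e97ef6 → (233, 126, 246); #a7c7ca → (167, 199, 202).
R = 233 + 0.8333 × (167 − 233) = 178.002 → 178
G = 126 + 0.8333 × (199 − 126) = 186.831 → 187
B = 246 + 0.8333 × (202 − 246) = 209.335 → 209

(178, 187, 209)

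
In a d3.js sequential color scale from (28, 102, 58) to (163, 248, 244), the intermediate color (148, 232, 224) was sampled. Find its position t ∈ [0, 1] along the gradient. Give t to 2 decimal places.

Invert the lerp on the B channel (largest span, 186): t = (224 − 58) / (244 − 58) = 166/186 = 0.89247.
Check on R: (148 − 28)/(163 − 28) = 0.8889 ✓

0.89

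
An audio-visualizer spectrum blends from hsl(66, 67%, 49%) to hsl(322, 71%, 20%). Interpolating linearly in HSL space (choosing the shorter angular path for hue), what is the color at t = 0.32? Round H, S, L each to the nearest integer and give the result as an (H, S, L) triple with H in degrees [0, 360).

Hue: 322 − 66 = 256°, but |256| > 180 so the shorter arc goes the other way: Δh = 256 − 360 = -104°.
H = 66 + 0.32 × (-104) = 32.72 → 33°
S = 67 + 0.32 × (71 − 67) = 68.28 → 68%
L = 49 + 0.32 × (20 − 49) = 39.72 → 40%

(33, 68, 40)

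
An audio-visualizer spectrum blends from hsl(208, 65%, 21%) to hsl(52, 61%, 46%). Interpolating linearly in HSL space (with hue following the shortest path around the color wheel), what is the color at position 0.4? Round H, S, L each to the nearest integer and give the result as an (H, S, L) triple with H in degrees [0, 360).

Hue arc: Δh = 52 − 208 = -156° (|Δh| ≤ 180, already the shorter path).
H = 208 + 0.4 × (-156) = 145.6 → 146°
S = 65 + 0.4 × (61 − 65) = 63.4 → 63%
L = 21 + 0.4 × (46 − 21) = 31 → 31%

(146, 63, 31)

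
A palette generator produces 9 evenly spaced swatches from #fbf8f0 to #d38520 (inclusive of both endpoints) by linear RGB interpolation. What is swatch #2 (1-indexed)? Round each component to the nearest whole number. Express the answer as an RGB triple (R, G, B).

(246, 234, 214)

With 9 swatches and endpoints inclusive, swatch 2 sits at t = (2 − 1)/(9 − 1) = 1/8 ≈ 0.125.
#fbf8f0 → (251, 248, 240); #d38520 → (211, 133, 32).
R = 251 + 0.125 × (211 − 251) = 246 → 246
G = 248 + 0.125 × (133 − 248) = 233.625 → 234
B = 240 + 0.125 × (32 − 240) = 214 → 214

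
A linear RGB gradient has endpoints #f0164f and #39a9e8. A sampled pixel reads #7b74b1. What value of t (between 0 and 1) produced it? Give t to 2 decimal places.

Invert the lerp on the R channel (largest span, 183): t = (123 − 240) / (57 − 240) = -117/-183 = 0.63934.
Check on G: (116 − 22)/(169 − 22) = 0.6395 ✓

0.64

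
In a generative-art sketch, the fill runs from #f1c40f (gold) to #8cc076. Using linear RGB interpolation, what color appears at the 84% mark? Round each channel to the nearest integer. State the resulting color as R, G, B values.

(156, 193, 102)

#f1c40f → (241, 196, 15); #8cc076 → (140, 192, 118).
84% corresponds to t = 0.84.
R = 241 + 0.84 × (140 − 241) = 241 + 0.84 × -101 = 156.16 → 156
G = 196 + 0.84 × (192 − 196) = 196 + 0.84 × -4 = 192.64 → 193
B = 15 + 0.84 × (118 − 15) = 15 + 0.84 × 103 = 101.52 → 102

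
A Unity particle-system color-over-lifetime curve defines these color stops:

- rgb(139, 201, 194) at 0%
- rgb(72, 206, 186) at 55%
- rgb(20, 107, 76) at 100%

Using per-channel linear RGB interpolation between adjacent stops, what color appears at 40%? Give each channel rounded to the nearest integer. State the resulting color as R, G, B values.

(90, 205, 188)

40% lies between the 0% and 55% stops, so the local fraction is t = (40 − 0)/(55 − 0) = 40/55 ≈ 0.7273.
R = 139 + 0.7273 × (72 − 139) = 90.271 → 90
G = 201 + 0.7273 × (206 − 201) = 204.637 → 205
B = 194 + 0.7273 × (186 − 194) = 188.182 → 188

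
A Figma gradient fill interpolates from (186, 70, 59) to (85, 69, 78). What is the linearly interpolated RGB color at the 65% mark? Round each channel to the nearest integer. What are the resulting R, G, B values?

(120, 69, 71)

65% corresponds to t = 0.65.
R = 186 + 0.65 × (85 − 186) = 186 + 0.65 × -101 = 120.35 → 120
G = 70 + 0.65 × (69 − 70) = 70 + 0.65 × -1 = 69.35 → 69
B = 59 + 0.65 × (78 − 59) = 59 + 0.65 × 19 = 71.35 → 71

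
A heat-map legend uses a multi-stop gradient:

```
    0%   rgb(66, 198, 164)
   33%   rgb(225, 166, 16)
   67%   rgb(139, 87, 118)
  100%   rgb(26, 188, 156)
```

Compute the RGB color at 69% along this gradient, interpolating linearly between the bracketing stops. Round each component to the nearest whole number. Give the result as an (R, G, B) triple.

69% lies between the 67% and 100% stops, so the local fraction is t = (69 − 67)/(100 − 67) = 2/33 ≈ 0.0606.
R = 139 + 0.0606 × (26 − 139) = 132.152 → 132
G = 87 + 0.0606 × (188 − 87) = 93.121 → 93
B = 118 + 0.0606 × (156 − 118) = 120.303 → 120

(132, 93, 120)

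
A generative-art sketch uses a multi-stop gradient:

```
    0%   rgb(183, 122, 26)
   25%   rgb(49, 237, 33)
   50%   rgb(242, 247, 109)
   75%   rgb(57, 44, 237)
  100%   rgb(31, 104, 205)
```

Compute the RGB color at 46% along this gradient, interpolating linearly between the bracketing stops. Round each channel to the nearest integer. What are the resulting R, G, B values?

46% lies between the 25% and 50% stops, so the local fraction is t = (46 − 25)/(50 − 25) = 21/25 ≈ 0.84.
R = 49 + 0.84 × (242 − 49) = 211.12 → 211
G = 237 + 0.84 × (247 − 237) = 245.4 → 245
B = 33 + 0.84 × (109 − 33) = 96.84 → 97

(211, 245, 97)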